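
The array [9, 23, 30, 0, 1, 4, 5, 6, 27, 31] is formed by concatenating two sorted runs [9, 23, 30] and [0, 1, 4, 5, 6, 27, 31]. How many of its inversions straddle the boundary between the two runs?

Take each right-half value and tally the left-half values above it:
r = 0: 9, 23, 30 → 3
r = 1: 9, 23, 30 → 3
r = 4: 9, 23, 30 → 3
r = 5: 9, 23, 30 → 3
r = 6: 9, 23, 30 → 3
r = 27: 30 → 1
r = 31: none → 0
Cross-inversions: 3 + 3 + 3 + 3 + 3 + 1 + 0 = 16

16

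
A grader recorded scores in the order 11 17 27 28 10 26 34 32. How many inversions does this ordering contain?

For each element, count later entries that are smaller:
11: 1
17: 1
27: 2
28: 2
10: 0
26: 0
34: 1
32: 0
Sum: 1 + 1 + 2 + 2 + 0 + 0 + 1 + 0 = 7

7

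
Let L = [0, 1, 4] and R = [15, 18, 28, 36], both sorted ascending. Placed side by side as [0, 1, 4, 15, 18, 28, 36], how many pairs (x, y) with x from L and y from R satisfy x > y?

There are 0 cross-inversions.

Take each right-half value and tally the left-half values above it:
r = 15: none → 0
r = 18: none → 0
r = 28: none → 0
r = 36: none → 0
Cross-inversions: 0 + 0 + 0 + 0 = 0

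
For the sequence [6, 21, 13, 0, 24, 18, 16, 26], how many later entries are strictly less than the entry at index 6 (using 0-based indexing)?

0

The element at index 6 is 16.
Elements after it: 26
None of them are smaller than 16.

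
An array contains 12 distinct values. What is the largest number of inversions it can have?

66

The maximum occurs when the array is in strictly decreasing order: every one of the C(12, 2) pairs is inverted.
C(12, 2) = 12·11/2 = 66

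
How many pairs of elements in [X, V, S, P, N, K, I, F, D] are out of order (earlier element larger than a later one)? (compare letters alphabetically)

Element-by-element contributions:
X: 8
V: 7
S: 6
P: 5
N: 4
K: 3
I: 2
F: 1
D: 0
Sum: 8 + 7 + 6 + 5 + 4 + 3 + 2 + 1 + 0 = 36

36 out-of-order pairs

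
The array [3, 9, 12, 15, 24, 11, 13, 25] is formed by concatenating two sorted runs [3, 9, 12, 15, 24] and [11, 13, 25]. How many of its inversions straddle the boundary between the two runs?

For each element r of the right run, count left-run elements greater than r:
r = 11: 12, 15, 24 → 3
r = 13: 15, 24 → 2
r = 25: none → 0
Cross-inversions: 3 + 2 + 0 = 5

5 split inversions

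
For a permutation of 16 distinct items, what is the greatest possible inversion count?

A reversed (strictly descending) arrangement makes every pair an inversion, giving C(16, 2) inversions.
C(16, 2) = 16·15/2 = 120

120 inversions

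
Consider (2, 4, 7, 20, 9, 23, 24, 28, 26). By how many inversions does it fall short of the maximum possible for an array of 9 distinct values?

34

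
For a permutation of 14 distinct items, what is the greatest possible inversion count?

91

A reversed (strictly descending) arrangement makes every pair an inversion, giving C(14, 2) inversions.
C(14, 2) = 14·13/2 = 91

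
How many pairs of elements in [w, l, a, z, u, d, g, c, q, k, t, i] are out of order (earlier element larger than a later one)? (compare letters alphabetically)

37 inversions

For each element, count later entries that are smaller:
w: 10
l: 6
a: 0
z: 8
u: 7
d: 1
g: 1
c: 0
q: 2
k: 1
t: 1
i: 0
Sum: 10 + 6 + 0 + 8 + 7 + 1 + 1 + 0 + 2 + 1 + 1 + 0 = 37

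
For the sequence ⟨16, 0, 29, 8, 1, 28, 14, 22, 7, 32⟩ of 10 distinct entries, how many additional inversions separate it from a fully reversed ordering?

Maximum inversions for 10 distinct elements is C(10, 2) = 10·9/2 = 45.
Current inversions — for each element, count later smaller elements:
16: 5
0: 0
29: 6
8: 2
1: 0
28: 3
14: 1
22: 1
7: 0
32: 0
Current total: 5 + 0 + 6 + 2 + 0 + 3 + 1 + 1 + 0 + 0 = 18
Shortfall: 45 − 18 = 27

27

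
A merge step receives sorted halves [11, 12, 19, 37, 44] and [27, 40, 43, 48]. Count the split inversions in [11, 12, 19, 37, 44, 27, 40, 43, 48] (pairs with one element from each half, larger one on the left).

There are 4 cross-inversions.

Take each right-half value and tally the left-half values above it:
r = 27: 37, 44 → 2
r = 40: 44 → 1
r = 43: 44 → 1
r = 48: none → 0
Cross-inversions: 2 + 1 + 1 + 0 = 4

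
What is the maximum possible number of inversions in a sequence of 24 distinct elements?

The maximum occurs when the array is in strictly decreasing order: every one of the C(24, 2) pairs is inverted.
C(24, 2) = 24·23/2 = 276

Inversions: 276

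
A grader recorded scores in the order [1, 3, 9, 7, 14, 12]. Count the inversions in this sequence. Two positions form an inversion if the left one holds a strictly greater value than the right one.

2 inversions

Out-of-order index pairs (1-indexed):
(3,4): 9 > 7
(5,6): 14 > 12
That's 2 pairs.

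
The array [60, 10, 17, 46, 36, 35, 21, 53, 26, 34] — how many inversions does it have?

23

Element-by-element contributions:
60: 9
10: 0
17: 0
46: 5
36: 4
35: 3
21: 0
53: 2
26: 0
34: 0
Sum: 9 + 0 + 0 + 5 + 4 + 3 + 0 + 2 + 0 + 0 = 23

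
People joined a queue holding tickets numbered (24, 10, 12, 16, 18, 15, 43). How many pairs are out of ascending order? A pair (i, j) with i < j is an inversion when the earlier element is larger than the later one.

7 out-of-order pairs

Count, for each position, how many later elements it exceeds:
24: 5
10: 0
12: 0
16: 1
18: 1
15: 0
43: 0
Sum: 5 + 0 + 0 + 1 + 1 + 0 + 0 = 7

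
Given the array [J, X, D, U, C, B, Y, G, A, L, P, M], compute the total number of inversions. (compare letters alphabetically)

34

Count, for each position, how many later elements it exceeds:
J: 5
X: 9
D: 3
U: 7
C: 2
B: 1
Y: 5
G: 1
A: 0
L: 0
P: 1
M: 0
Sum: 5 + 9 + 3 + 7 + 2 + 1 + 5 + 1 + 0 + 0 + 1 + 0 = 34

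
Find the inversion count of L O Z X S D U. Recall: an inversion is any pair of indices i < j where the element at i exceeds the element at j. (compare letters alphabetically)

For each element, count later entries that are smaller:
L: 1
O: 1
Z: 4
X: 3
S: 1
D: 0
U: 0
Sum: 1 + 1 + 4 + 3 + 1 + 0 + 0 = 10

10 out-of-order pairs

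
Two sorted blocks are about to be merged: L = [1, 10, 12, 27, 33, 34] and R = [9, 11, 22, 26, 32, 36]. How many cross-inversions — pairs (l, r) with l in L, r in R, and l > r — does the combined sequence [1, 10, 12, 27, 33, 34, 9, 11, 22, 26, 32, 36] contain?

Count, for every r in R, how many entries of L exceed r:
r = 9: 10, 12, 27, 33, 34 → 5
r = 11: 12, 27, 33, 34 → 4
r = 22: 27, 33, 34 → 3
r = 26: 27, 33, 34 → 3
r = 32: 33, 34 → 2
r = 36: none → 0
Cross-inversions: 5 + 4 + 3 + 3 + 2 + 0 = 17

Cross-inversions: 17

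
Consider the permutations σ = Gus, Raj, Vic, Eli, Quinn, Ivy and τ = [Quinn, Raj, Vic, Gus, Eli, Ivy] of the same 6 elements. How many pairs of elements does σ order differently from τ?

Assign each item its position (1..6) in the first ordering, then rewrite the second ordering as that position sequence:
positions: Gus→1, Raj→2, Vic→3, Eli→4, Quinn→5, Ivy→6
second ordering as positions: [5, 2, 3, 1, 4, 6]
Discordant pairs = inversions in this position sequence.
5: 2, 3, 1, 4 → 4
2: 1 → 1
3: 1 → 1
1: 0
4: 0
6: 0
Total: 4 + 1 + 1 + 0 + 0 + 0 = 6

There are 6 discordant pairs.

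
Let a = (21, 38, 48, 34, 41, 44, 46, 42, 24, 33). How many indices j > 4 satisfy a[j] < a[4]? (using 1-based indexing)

The element at index 4 is 34.
Elements after it: 41, 44, 46, 42, 24, 33
Those smaller than 34: 24, 33

2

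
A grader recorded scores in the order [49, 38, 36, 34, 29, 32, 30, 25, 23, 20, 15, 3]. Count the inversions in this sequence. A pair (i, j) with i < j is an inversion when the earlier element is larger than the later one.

Element-by-element contributions:
49: 11
38: 10
36: 9
34: 8
29: 5
32: 6
30: 5
25: 4
23: 3
20: 2
15: 1
3: 0
Sum: 11 + 10 + 9 + 8 + 5 + 6 + 5 + 4 + 3 + 2 + 1 + 0 = 64

64 out-of-order pairs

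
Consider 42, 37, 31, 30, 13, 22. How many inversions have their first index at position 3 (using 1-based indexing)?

3

The element at index 3 is 31.
Elements after it: 30, 13, 22
Those smaller than 31: 30, 13, 22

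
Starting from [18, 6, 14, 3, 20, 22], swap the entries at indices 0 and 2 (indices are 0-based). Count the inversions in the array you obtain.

There are 4 inversions.

Positions 0 and 2 hold 18 and 14; after swapping, the array is [14, 6, 18, 3, 20, 22].
Count, for each position, how many later elements it exceeds:
14: 2
6: 1
18: 1
3: 0
20: 0
22: 0
Sum: 2 + 1 + 1 + 0 + 0 + 0 = 4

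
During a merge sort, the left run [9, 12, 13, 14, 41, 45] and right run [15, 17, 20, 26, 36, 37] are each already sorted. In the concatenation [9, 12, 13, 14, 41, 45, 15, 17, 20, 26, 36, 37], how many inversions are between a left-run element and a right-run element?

Count, for every r in R, how many entries of L exceed r:
r = 15: 41, 45 → 2
r = 17: 41, 45 → 2
r = 20: 41, 45 → 2
r = 26: 41, 45 → 2
r = 36: 41, 45 → 2
r = 37: 41, 45 → 2
Cross-inversions: 2 + 2 + 2 + 2 + 2 + 2 = 12

Split inversions: 12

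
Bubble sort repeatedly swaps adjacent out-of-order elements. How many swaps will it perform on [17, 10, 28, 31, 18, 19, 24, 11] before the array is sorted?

13

Minimum adjacent swaps = number of inversions (each swap of adjacent out-of-order elements removes one inversion and no swap can remove more).
Count inversions — for each element, later elements that are smaller:
17: 10, 11 → 2
10: none → 0
28: 18, 19, 24, 11 → 4
31: 18, 19, 24, 11 → 4
18: 11 → 1
19: 11 → 1
24: 11 → 1
11: none → 0
Total inversions: 2 + 0 + 4 + 4 + 1 + 1 + 1 + 0 = 13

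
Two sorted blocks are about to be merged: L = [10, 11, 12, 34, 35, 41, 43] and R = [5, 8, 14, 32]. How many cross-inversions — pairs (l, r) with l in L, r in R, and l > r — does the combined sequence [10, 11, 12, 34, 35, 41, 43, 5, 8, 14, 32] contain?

22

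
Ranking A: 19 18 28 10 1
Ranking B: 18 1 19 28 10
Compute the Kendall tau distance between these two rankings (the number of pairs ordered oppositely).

4 discordant pairs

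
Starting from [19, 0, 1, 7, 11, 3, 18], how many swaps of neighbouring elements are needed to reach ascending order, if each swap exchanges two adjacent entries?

8

The minimum number of adjacent swaps to sort an array equals its inversion count, since every such swap removes exactly one inversion.
Count inversions — for each element, later elements that are smaller:
19: 0, 1, 7, 11, 3, 18 → 6
0: none → 0
1: none → 0
7: 3 → 1
11: 3 → 1
3: none → 0
18: none → 0
Total inversions: 6 + 0 + 0 + 1 + 1 + 0 + 0 = 8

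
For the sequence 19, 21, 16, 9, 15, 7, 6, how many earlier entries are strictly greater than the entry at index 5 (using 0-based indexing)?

5 such elements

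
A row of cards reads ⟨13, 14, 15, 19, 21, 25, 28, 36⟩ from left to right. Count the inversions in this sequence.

0

For each element, count later entries that are smaller:
13 → none → 0
14 → none → 0
15 → none → 0
19 → none → 0
21 → none → 0
25 → none → 0
28 → none → 0
36 → none → 0
Sum: 0 + 0 + 0 + 0 + 0 + 0 + 0 + 0 = 0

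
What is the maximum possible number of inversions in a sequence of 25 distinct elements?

There are 300 inversions.

The maximum occurs when the array is in strictly decreasing order: every one of the C(25, 2) pairs is inverted.
C(25, 2) = 25·24/2 = 300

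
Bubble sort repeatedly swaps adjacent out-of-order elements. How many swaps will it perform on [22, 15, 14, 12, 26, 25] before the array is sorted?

Each adjacent swap fixes exactly one inversion, so the minimum swap count equals the number of inversions.
Count inversions — for each element, later elements that are smaller:
22: 15, 14, 12 → 3
15: 14, 12 → 2
14: 12 → 1
12: none → 0
26: 25 → 1
25: none → 0
Total inversions: 3 + 2 + 1 + 0 + 1 + 0 = 7

7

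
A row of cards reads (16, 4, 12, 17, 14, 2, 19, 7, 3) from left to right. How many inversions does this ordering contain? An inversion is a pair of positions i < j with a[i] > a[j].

Element-by-element contributions:
16 → 4, 12, 14, 2, 7, 3 → 6
4 → 2, 3 → 2
12 → 2, 7, 3 → 3
17 → 14, 2, 7, 3 → 4
14 → 2, 7, 3 → 3
2 → none → 0
19 → 7, 3 → 2
7 → 3 → 1
3 → none → 0
Sum: 6 + 2 + 3 + 4 + 3 + 0 + 2 + 1 + 0 = 21

There are 21 out-of-order pairs.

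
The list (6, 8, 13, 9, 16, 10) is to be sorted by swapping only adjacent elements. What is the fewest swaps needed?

3 adjacent swaps

Each adjacent swap fixes exactly one inversion, so the minimum swap count equals the number of inversions.
Count inversions — for each element, later elements that are smaller:
6: none → 0
8: none → 0
13: 9, 10 → 2
9: none → 0
16: 10 → 1
10: none → 0
Total inversions: 0 + 0 + 2 + 0 + 1 + 0 = 3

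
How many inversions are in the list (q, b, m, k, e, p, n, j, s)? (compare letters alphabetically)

Sweep left to right; for each value list the smaller values that follow it:
q → b, m, k, e, p, n, j → 7
b → none → 0
m → k, e, j → 3
k → e, j → 2
e → none → 0
p → n, j → 2
n → j → 1
j → none → 0
s → none → 0
Sum: 7 + 0 + 3 + 2 + 0 + 2 + 1 + 0 + 0 = 15

15 inversions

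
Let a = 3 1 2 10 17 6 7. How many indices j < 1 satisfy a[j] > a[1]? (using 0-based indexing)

The element at index 1 is 1.
Elements before it: 3
Those larger than 1: 3

1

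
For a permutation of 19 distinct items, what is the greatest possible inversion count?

171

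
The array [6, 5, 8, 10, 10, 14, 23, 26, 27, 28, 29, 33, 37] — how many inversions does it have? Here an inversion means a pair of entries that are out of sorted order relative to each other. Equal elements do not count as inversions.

Inversions: 1

Count, for each position, how many later elements it exceeds:
6 → 5 → 1
5 → none → 0
8 → none → 0
10 → none → 0
10 → none → 0
14 → none → 0
23 → none → 0
26 → none → 0
27 → none → 0
28 → none → 0
29 → none → 0
33 → none → 0
37 → none → 0
Sum: 1 + 0 + 0 + 0 + 0 + 0 + 0 + 0 + 0 + 0 + 0 + 0 + 0 = 1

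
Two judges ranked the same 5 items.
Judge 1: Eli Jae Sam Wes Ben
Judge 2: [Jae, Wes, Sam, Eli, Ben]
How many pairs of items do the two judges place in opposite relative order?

Assign each item its position (1..5) in the first ordering, then rewrite the second ordering as that position sequence:
positions: Eli→1, Jae→2, Sam→3, Wes→4, Ben→5
second ordering as positions: [2, 4, 3, 1, 5]
Discordant pairs = inversions in this position sequence.
2: 1 → 1
4: 3, 1 → 2
3: 1 → 1
1: 0
5: 0
Total: 1 + 2 + 1 + 0 + 0 = 4

4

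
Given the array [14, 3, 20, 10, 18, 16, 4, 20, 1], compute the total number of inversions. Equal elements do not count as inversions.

Sweep left to right; for each value list the smaller values that follow it:
14 → 3, 10, 4, 1 → 4
3 → 1 → 1
20 → 10, 18, 16, 4, 1 → 5
10 → 4, 1 → 2
18 → 16, 4, 1 → 3
16 → 4, 1 → 2
4 → 1 → 1
20 → 1 → 1
1 → none → 0
Sum: 4 + 1 + 5 + 2 + 3 + 2 + 1 + 1 + 0 = 19

19 out-of-order pairs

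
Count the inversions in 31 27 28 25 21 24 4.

Sweep left to right; for each value list the smaller values that follow it:
31 → 27, 28, 25, 21, 24, 4 → 6
27 → 25, 21, 24, 4 → 4
28 → 25, 21, 24, 4 → 4
25 → 21, 24, 4 → 3
21 → 4 → 1
24 → 4 → 1
4 → none → 0
Sum: 6 + 4 + 4 + 3 + 1 + 1 + 0 = 19

Inversions: 19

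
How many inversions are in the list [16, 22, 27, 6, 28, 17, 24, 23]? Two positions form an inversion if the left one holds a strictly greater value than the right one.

11

Sweep left to right; for each value list the smaller values that follow it:
16: 1
22: 2
27: 4
6: 0
28: 3
17: 0
24: 1
23: 0
Sum: 1 + 2 + 4 + 0 + 3 + 0 + 1 + 0 = 11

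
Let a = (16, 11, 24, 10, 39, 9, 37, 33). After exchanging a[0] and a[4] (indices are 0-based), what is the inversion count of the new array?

Inversions: 15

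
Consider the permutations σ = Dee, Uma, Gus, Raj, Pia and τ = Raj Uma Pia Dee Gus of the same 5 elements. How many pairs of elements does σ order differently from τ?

Assign each item its position (1..5) in the first ordering, then rewrite the second ordering as that position sequence:
positions: Dee→1, Uma→2, Gus→3, Raj→4, Pia→5
second ordering as positions: [4, 2, 5, 1, 3]
Discordant pairs = inversions in this position sequence.
4: 2, 1, 3 → 3
2: 1 → 1
5: 1, 3 → 2
1: 0
3: 0
Total: 3 + 1 + 2 + 0 + 0 = 6

6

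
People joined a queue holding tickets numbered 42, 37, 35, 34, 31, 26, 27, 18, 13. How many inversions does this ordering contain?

Element-by-element contributions:
42 → 37, 35, 34, 31, 26, 27, 18, 13 → 8
37 → 35, 34, 31, 26, 27, 18, 13 → 7
35 → 34, 31, 26, 27, 18, 13 → 6
34 → 31, 26, 27, 18, 13 → 5
31 → 26, 27, 18, 13 → 4
26 → 18, 13 → 2
27 → 18, 13 → 2
18 → 13 → 1
13 → none → 0
Sum: 8 + 7 + 6 + 5 + 4 + 2 + 2 + 1 + 0 = 35

35 inversions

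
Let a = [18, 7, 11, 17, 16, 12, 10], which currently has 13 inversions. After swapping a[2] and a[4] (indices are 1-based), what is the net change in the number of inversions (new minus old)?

Positions 2 and 4 hold 7 and 17; after swapping, the array is [18, 17, 11, 7, 16, 12, 10].
Sweep left to right; for each value list the smaller values that follow it:
18 → 17, 11, 7, 16, 12, 10 → 6
17 → 11, 7, 16, 12, 10 → 5
11 → 7, 10 → 2
7 → none → 0
16 → 12, 10 → 2
12 → 10 → 1
10 → none → 0
Sum: 6 + 5 + 2 + 0 + 2 + 1 + 0 = 16
Change: 16 − 13 = +3

+3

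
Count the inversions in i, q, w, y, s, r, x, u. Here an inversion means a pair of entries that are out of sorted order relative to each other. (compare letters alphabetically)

9 inversions

Count, for each position, how many later elements it exceeds:
i → none → 0
q → none → 0
w → s, r, u → 3
y → s, r, x, u → 4
s → r → 1
r → none → 0
x → u → 1
u → none → 0
Sum: 0 + 0 + 3 + 4 + 1 + 0 + 1 + 0 = 9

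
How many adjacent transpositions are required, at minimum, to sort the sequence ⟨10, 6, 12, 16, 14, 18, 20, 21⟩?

Minimum adjacent swaps = number of inversions (each swap of adjacent out-of-order elements removes one inversion and no swap can remove more).
Count inversions — for each element, later elements that are smaller:
10: 6 → 1
6: none → 0
12: none → 0
16: 14 → 1
14: none → 0
18: none → 0
20: none → 0
21: none → 0
Total inversions: 1 + 0 + 0 + 1 + 0 + 0 + 0 + 0 = 2

2 adjacent swaps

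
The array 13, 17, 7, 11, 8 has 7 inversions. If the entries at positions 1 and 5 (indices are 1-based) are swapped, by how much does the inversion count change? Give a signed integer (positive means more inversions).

-3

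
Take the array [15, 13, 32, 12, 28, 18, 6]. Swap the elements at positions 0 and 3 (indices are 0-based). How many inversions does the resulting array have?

10

Positions 0 and 3 hold 15 and 12; after swapping, the array is [12, 13, 32, 15, 28, 18, 6].
For each element, count later entries that are smaller:
12 → 6 → 1
13 → 6 → 1
32 → 15, 28, 18, 6 → 4
15 → 6 → 1
28 → 18, 6 → 2
18 → 6 → 1
6 → none → 0
Sum: 1 + 1 + 4 + 1 + 2 + 1 + 0 = 10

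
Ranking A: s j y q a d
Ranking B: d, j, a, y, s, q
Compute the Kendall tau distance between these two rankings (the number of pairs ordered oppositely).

Assign each item its position (1..6) in the first ordering, then rewrite the second ordering as that position sequence:
positions: s→1, j→2, y→3, q→4, a→5, d→6
second ordering as positions: [6, 2, 5, 3, 1, 4]
Discordant pairs = inversions in this position sequence.
6: 2, 5, 3, 1, 4 → 5
2: 1 → 1
5: 3, 1, 4 → 3
3: 1 → 1
1: 0
4: 0
Total: 5 + 1 + 3 + 1 + 0 + 0 = 10

10 discordant pairs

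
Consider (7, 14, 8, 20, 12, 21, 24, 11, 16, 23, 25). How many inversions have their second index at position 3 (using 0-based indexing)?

0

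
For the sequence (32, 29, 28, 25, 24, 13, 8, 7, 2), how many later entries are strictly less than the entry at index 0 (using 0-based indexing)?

8

The element at index 0 is 32.
Elements after it: 29, 28, 25, 24, 13, 8, 7, 2
Those smaller than 32: 29, 28, 25, 24, 13, 8, 7, 2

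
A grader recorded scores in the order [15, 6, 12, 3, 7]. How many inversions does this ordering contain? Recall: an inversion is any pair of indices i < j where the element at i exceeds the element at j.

There are 7 inversions.

Inversion pairs (indices are 1-based):
(1,2): 15 > 6
(1,3): 15 > 12
(1,4): 15 > 3
(1,5): 15 > 7
(2,4): 6 > 3
(3,4): 12 > 3
(3,5): 12 > 7
That's 7 pairs.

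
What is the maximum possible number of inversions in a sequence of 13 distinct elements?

78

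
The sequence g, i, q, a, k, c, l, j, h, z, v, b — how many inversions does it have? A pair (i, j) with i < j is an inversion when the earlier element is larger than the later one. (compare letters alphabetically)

28

Sweep left to right; for each value list the smaller values that follow it:
g → a, c, b → 3
i → a, c, h, b → 4
q → a, k, c, l, j, h, b → 7
a → none → 0
k → c, j, h, b → 4
c → b → 1
l → j, h, b → 3
j → h, b → 2
h → b → 1
z → v, b → 2
v → b → 1
b → none → 0
Sum: 3 + 4 + 7 + 0 + 4 + 1 + 3 + 2 + 1 + 2 + 1 + 0 = 28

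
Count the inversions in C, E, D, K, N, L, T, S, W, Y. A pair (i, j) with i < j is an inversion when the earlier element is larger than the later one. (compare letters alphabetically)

3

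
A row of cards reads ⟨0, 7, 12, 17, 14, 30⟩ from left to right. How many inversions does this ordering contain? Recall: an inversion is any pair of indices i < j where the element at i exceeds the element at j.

Sweep left to right; for each value list the smaller values that follow it:
0 → none → 0
7 → none → 0
12 → none → 0
17 → 14 → 1
14 → none → 0
30 → none → 0
Sum: 0 + 0 + 0 + 1 + 0 + 0 = 1

There is 1 inversion.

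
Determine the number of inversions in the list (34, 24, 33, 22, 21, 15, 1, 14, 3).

For each element, count later entries that are smaller:
34: 8
24: 6
33: 6
22: 5
21: 4
15: 3
1: 0
14: 1
3: 0
Sum: 8 + 6 + 6 + 5 + 4 + 3 + 0 + 1 + 0 = 33

Inversions: 33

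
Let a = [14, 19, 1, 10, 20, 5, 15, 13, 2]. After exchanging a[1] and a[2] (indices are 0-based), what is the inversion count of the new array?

Positions 1 and 2 hold 19 and 1; after swapping, the array is [14, 1, 19, 10, 20, 5, 15, 13, 2].
Element-by-element contributions:
14 → 1, 10, 5, 13, 2 → 5
1 → none → 0
19 → 10, 5, 15, 13, 2 → 5
10 → 5, 2 → 2
20 → 5, 15, 13, 2 → 4
5 → 2 → 1
15 → 13, 2 → 2
13 → 2 → 1
2 → none → 0
Sum: 5 + 0 + 5 + 2 + 4 + 1 + 2 + 1 + 0 = 20

20 inversions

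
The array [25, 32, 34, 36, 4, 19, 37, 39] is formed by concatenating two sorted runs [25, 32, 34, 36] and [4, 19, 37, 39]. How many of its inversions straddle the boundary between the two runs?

For each element r of the right run, count left-run elements greater than r:
r = 4: 25, 32, 34, 36 → 4
r = 19: 25, 32, 34, 36 → 4
r = 37: none → 0
r = 39: none → 0
Cross-inversions: 4 + 4 + 0 + 0 = 8

8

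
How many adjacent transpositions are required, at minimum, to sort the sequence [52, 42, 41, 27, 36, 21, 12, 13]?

26 swaps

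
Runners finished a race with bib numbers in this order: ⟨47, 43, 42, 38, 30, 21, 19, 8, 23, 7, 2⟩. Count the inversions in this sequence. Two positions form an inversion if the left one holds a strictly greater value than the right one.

52

Count, for each position, how many later elements it exceeds:
47 → 43, 42, 38, 30, 21, 19, 8, 23, 7, 2 → 10
43 → 42, 38, 30, 21, 19, 8, 23, 7, 2 → 9
42 → 38, 30, 21, 19, 8, 23, 7, 2 → 8
38 → 30, 21, 19, 8, 23, 7, 2 → 7
30 → 21, 19, 8, 23, 7, 2 → 6
21 → 19, 8, 7, 2 → 4
19 → 8, 7, 2 → 3
8 → 7, 2 → 2
23 → 7, 2 → 2
7 → 2 → 1
2 → none → 0
Sum: 10 + 9 + 8 + 7 + 6 + 4 + 3 + 2 + 2 + 1 + 0 = 52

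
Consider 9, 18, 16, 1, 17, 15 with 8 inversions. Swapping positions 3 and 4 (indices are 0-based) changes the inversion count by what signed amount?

Positions 3 and 4 hold 1 and 17; after swapping, the array is [9, 18, 16, 17, 1, 15].
Count, for each position, how many later elements it exceeds:
9 → 1 → 1
18 → 16, 17, 1, 15 → 4
16 → 1, 15 → 2
17 → 1, 15 → 2
1 → none → 0
15 → none → 0
Sum: 1 + 4 + 2 + 2 + 0 + 0 = 9
Change: 9 − 8 = +1

+1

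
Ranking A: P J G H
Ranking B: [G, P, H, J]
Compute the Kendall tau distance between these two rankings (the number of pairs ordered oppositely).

3

Assign each item its position (1..4) in the first ordering, then rewrite the second ordering as that position sequence:
positions: P→1, J→2, G→3, H→4
second ordering as positions: [3, 1, 4, 2]
Discordant pairs = inversions in this position sequence.
3: 1, 2 → 2
1: 0
4: 2 → 1
2: 0
Total: 2 + 0 + 1 + 0 = 3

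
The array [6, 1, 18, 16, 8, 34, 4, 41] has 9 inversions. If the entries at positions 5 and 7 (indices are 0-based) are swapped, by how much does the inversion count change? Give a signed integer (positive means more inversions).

+1

Positions 5 and 7 hold 34 and 41; after swapping, the array is [6, 1, 18, 16, 8, 41, 4, 34].
Element-by-element contributions:
6: 2
1: 0
18: 3
16: 2
8: 1
41: 2
4: 0
34: 0
Sum: 2 + 0 + 3 + 2 + 1 + 2 + 0 + 0 = 10
Change: 10 − 9 = +1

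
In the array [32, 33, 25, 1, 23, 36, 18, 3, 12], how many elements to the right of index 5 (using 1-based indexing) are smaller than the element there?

3

The element at index 5 is 23.
Elements after it: 36, 18, 3, 12
Those smaller than 23: 18, 3, 12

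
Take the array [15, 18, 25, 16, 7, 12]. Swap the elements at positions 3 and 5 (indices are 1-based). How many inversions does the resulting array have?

7 inversions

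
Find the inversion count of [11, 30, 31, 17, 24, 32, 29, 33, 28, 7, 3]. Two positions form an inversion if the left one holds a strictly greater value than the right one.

Sweep left to right; for each value list the smaller values that follow it:
11 → 7, 3 → 2
30 → 17, 24, 29, 28, 7, 3 → 6
31 → 17, 24, 29, 28, 7, 3 → 6
17 → 7, 3 → 2
24 → 7, 3 → 2
32 → 29, 28, 7, 3 → 4
29 → 28, 7, 3 → 3
33 → 28, 7, 3 → 3
28 → 7, 3 → 2
7 → 3 → 1
3 → none → 0
Sum: 2 + 6 + 6 + 2 + 2 + 4 + 3 + 3 + 2 + 1 + 0 = 31

31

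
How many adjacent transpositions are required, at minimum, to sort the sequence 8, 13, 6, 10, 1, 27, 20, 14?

10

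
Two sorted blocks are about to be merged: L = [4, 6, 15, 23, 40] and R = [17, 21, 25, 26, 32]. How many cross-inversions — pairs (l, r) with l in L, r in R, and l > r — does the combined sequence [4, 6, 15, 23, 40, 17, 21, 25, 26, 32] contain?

7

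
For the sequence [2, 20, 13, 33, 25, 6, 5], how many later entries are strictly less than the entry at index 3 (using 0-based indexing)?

3

The element at index 3 is 33.
Elements after it: 25, 6, 5
Those smaller than 33: 25, 6, 5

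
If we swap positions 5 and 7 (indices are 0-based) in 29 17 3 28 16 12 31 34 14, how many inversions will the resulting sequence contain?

Positions 5 and 7 hold 12 and 34; after swapping, the array is [29, 17, 3, 28, 16, 34, 31, 12, 14].
Sweep left to right; for each value list the smaller values that follow it:
29 → 17, 3, 28, 16, 12, 14 → 6
17 → 3, 16, 12, 14 → 4
3 → none → 0
28 → 16, 12, 14 → 3
16 → 12, 14 → 2
34 → 31, 12, 14 → 3
31 → 12, 14 → 2
12 → none → 0
14 → none → 0
Sum: 6 + 4 + 0 + 3 + 2 + 3 + 2 + 0 + 0 = 20

20 inversions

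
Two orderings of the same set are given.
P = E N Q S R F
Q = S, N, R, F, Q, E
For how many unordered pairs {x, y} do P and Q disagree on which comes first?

Assign each item its position (1..6) in the first ordering, then rewrite the second ordering as that position sequence:
positions: E→1, N→2, Q→3, S→4, R→5, F→6
second ordering as positions: [4, 2, 5, 6, 3, 1]
Discordant pairs = inversions in this position sequence.
4: 2, 3, 1 → 3
2: 1 → 1
5: 3, 1 → 2
6: 3, 1 → 2
3: 1 → 1
1: 0
Total: 3 + 1 + 2 + 2 + 1 + 0 = 9

There are 9 disagreeing pairs.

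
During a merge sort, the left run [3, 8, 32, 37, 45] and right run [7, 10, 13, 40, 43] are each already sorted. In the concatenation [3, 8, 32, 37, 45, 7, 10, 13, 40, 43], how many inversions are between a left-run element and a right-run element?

There are 12 cross-inversions.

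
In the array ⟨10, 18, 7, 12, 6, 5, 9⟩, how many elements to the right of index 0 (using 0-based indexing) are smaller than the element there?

4

The element at index 0 is 10.
Elements after it: 18, 7, 12, 6, 5, 9
Those smaller than 10: 7, 6, 5, 9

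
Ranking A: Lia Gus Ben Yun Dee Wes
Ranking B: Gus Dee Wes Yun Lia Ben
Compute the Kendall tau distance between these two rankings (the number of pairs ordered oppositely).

There are 9 discordant pairs.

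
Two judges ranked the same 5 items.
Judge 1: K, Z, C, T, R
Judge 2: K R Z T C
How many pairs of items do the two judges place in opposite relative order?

4

Assign each item its position (1..5) in the first ordering, then rewrite the second ordering as that position sequence:
positions: K→1, Z→2, C→3, T→4, R→5
second ordering as positions: [1, 5, 2, 4, 3]
Discordant pairs = inversions in this position sequence.
1: 0
5: 2, 4, 3 → 3
2: 0
4: 3 → 1
3: 0
Total: 0 + 3 + 0 + 1 + 0 = 4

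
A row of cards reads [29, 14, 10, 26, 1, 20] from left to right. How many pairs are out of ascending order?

Out-of-order pairs: 10

Out-of-order index pairs (1-indexed):
(1,2): 29 > 14
(1,3): 29 > 10
(1,4): 29 > 26
(1,5): 29 > 1
(1,6): 29 > 20
(2,3): 14 > 10
(2,5): 14 > 1
(3,5): 10 > 1
(4,5): 26 > 1
(4,6): 26 > 20
That's 10 pairs.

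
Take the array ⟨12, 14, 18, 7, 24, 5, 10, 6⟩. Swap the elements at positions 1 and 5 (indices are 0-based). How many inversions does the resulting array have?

Positions 1 and 5 hold 14 and 5; after swapping, the array is [12, 5, 18, 7, 24, 14, 10, 6].
Count, for each position, how many later elements it exceeds:
12 → 5, 7, 10, 6 → 4
5 → none → 0
18 → 7, 14, 10, 6 → 4
7 → 6 → 1
24 → 14, 10, 6 → 3
14 → 10, 6 → 2
10 → 6 → 1
6 → none → 0
Sum: 4 + 0 + 4 + 1 + 3 + 2 + 1 + 0 = 15

15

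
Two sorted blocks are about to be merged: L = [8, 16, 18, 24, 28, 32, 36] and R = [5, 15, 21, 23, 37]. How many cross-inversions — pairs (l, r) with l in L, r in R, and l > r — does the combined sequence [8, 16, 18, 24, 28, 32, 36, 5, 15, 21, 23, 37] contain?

Split inversions: 21

Take each right-half value and tally the left-half values above it:
r = 5: 8, 16, 18, 24, 28, 32, 36 → 7
r = 15: 16, 18, 24, 28, 32, 36 → 6
r = 21: 24, 28, 32, 36 → 4
r = 23: 24, 28, 32, 36 → 4
r = 37: none → 0
Cross-inversions: 7 + 6 + 4 + 4 + 0 = 21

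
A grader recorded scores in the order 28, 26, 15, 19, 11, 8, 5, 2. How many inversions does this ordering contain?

27

For each element, count later entries that are smaller:
28: 7
26: 6
15: 4
19: 4
11: 3
8: 2
5: 1
2: 0
Sum: 7 + 6 + 4 + 4 + 3 + 2 + 1 + 0 = 27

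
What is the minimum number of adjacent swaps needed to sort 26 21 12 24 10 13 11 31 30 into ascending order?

Each adjacent swap fixes exactly one inversion, so the minimum swap count equals the number of inversions.
Count inversions — for each element, later elements that are smaller:
26: 21, 12, 24, 10, 13, 11 → 6
21: 12, 10, 13, 11 → 4
12: 10, 11 → 2
24: 10, 13, 11 → 3
10: none → 0
13: 11 → 1
11: none → 0
31: 30 → 1
30: none → 0
Total inversions: 6 + 4 + 2 + 3 + 0 + 1 + 0 + 1 + 0 = 17

17 adjacent swaps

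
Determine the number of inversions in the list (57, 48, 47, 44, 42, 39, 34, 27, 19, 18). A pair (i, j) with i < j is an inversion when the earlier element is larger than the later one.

Sweep left to right; for each value list the smaller values that follow it:
57: 9
48: 8
47: 7
44: 6
42: 5
39: 4
34: 3
27: 2
19: 1
18: 0
Sum: 9 + 8 + 7 + 6 + 5 + 4 + 3 + 2 + 1 + 0 = 45

45 inversions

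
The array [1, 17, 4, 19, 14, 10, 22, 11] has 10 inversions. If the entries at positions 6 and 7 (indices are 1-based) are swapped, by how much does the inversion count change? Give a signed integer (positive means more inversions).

+1

Positions 6 and 7 hold 10 and 22; after swapping, the array is [1, 17, 4, 19, 14, 22, 10, 11].
Sweep left to right; for each value list the smaller values that follow it:
1 → none → 0
17 → 4, 14, 10, 11 → 4
4 → none → 0
19 → 14, 10, 11 → 3
14 → 10, 11 → 2
22 → 10, 11 → 2
10 → none → 0
11 → none → 0
Sum: 0 + 4 + 0 + 3 + 2 + 2 + 0 + 0 = 11
Change: 11 − 10 = +1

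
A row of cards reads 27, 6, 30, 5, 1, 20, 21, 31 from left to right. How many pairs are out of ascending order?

12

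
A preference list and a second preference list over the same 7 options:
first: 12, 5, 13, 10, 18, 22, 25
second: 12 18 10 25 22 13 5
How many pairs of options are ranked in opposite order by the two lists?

Assign each item its position (1..7) in the first ordering, then rewrite the second ordering as that position sequence:
positions: 12→1, 5→2, 13→3, 10→4, 18→5, 22→6, 25→7
second ordering as positions: [1, 5, 4, 7, 6, 3, 2]
Discordant pairs = inversions in this position sequence.
1: 0
5: 4, 3, 2 → 3
4: 3, 2 → 2
7: 6, 3, 2 → 3
6: 3, 2 → 2
3: 2 → 1
2: 0
Total: 0 + 3 + 2 + 3 + 2 + 1 + 0 = 11

11 pairs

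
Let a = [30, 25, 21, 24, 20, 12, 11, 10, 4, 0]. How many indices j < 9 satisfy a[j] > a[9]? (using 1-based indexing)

The element at index 9 is 4.
Elements before it: 30, 25, 21, 24, 20, 12, 11, 10
Those larger than 4: 30, 25, 21, 24, 20, 12, 11, 10

8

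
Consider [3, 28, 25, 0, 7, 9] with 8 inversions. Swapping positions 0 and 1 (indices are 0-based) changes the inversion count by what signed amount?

+1

Positions 0 and 1 hold 3 and 28; after swapping, the array is [28, 3, 25, 0, 7, 9].
Element-by-element contributions:
28: 5
3: 1
25: 3
0: 0
7: 0
9: 0
Sum: 5 + 1 + 3 + 0 + 0 + 0 = 9
Change: 9 − 8 = +1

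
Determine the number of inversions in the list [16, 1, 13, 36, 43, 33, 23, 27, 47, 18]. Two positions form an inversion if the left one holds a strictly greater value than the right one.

16

Sweep left to right; for each value list the smaller values that follow it:
16 → 1, 13 → 2
1 → none → 0
13 → none → 0
36 → 33, 23, 27, 18 → 4
43 → 33, 23, 27, 18 → 4
33 → 23, 27, 18 → 3
23 → 18 → 1
27 → 18 → 1
47 → 18 → 1
18 → none → 0
Sum: 2 + 0 + 0 + 4 + 4 + 3 + 1 + 1 + 1 + 0 = 16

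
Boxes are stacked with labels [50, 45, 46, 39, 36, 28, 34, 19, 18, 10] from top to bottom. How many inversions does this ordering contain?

Sweep left to right; for each value list the smaller values that follow it:
50: 9
45: 7
46: 7
39: 6
36: 5
28: 3
34: 3
19: 2
18: 1
10: 0
Sum: 9 + 7 + 7 + 6 + 5 + 3 + 3 + 2 + 1 + 0 = 43

43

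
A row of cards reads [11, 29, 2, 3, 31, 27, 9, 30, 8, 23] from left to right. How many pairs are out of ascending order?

21 out-of-order pairs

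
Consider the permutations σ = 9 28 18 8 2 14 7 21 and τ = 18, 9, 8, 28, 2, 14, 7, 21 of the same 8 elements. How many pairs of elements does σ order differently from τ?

Assign each item its position (1..8) in the first ordering, then rewrite the second ordering as that position sequence:
positions: 9→1, 28→2, 18→3, 8→4, 2→5, 14→6, 7→7, 21→8
second ordering as positions: [3, 1, 4, 2, 5, 6, 7, 8]
Discordant pairs = inversions in this position sequence.
3: 1, 2 → 2
1: 0
4: 2 → 1
2: 0
5: 0
6: 0
7: 0
8: 0
Total: 2 + 0 + 1 + 0 + 0 + 0 + 0 + 0 = 3

3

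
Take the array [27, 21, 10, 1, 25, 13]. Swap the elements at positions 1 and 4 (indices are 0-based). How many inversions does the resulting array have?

There are 11 inversions.

Positions 1 and 4 hold 21 and 25; after swapping, the array is [27, 25, 10, 1, 21, 13].
Sweep left to right; for each value list the smaller values that follow it:
27: 5
25: 4
10: 1
1: 0
21: 1
13: 0
Sum: 5 + 4 + 1 + 0 + 1 + 0 = 11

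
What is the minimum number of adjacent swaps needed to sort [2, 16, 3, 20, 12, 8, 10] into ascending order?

Minimum adjacent swaps = number of inversions (each swap of adjacent out-of-order elements removes one inversion and no swap can remove more).
Count inversions — for each element, later elements that are smaller:
2: none → 0
16: 3, 12, 8, 10 → 4
3: none → 0
20: 12, 8, 10 → 3
12: 8, 10 → 2
8: none → 0
10: none → 0
Total inversions: 0 + 4 + 0 + 3 + 2 + 0 + 0 = 9

9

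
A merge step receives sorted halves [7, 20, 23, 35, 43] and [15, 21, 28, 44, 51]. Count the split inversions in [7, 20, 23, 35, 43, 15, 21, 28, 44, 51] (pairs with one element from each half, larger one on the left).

Count, for every r in R, how many entries of L exceed r:
r = 15: 20, 23, 35, 43 → 4
r = 21: 23, 35, 43 → 3
r = 28: 35, 43 → 2
r = 44: none → 0
r = 51: none → 0
Cross-inversions: 4 + 3 + 2 + 0 + 0 = 9

9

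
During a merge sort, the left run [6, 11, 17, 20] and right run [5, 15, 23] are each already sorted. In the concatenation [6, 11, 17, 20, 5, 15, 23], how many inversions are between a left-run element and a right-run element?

There are 6 split inversions.

Take each right-half value and tally the left-half values above it:
r = 5: 6, 11, 17, 20 → 4
r = 15: 17, 20 → 2
r = 23: none → 0
Cross-inversions: 4 + 2 + 0 = 6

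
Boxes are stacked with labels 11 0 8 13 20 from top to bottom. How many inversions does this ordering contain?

2 out-of-order pairs

For each element, count later entries that are smaller:
11 → 0, 8 → 2
0 → none → 0
8 → none → 0
13 → none → 0
20 → none → 0
Sum: 2 + 0 + 0 + 0 + 0 = 2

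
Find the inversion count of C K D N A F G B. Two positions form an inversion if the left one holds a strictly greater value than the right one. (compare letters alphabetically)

15 inversions

Sweep left to right; for each value list the smaller values that follow it:
C: 2
K: 5
D: 2
N: 4
A: 0
F: 1
G: 1
B: 0
Sum: 2 + 5 + 2 + 4 + 0 + 1 + 1 + 0 = 15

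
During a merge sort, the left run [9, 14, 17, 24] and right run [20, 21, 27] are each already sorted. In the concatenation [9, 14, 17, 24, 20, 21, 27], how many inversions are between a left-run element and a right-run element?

2

Count, for every r in R, how many entries of L exceed r:
r = 20: 24 → 1
r = 21: 24 → 1
r = 27: none → 0
Cross-inversions: 1 + 1 + 0 = 2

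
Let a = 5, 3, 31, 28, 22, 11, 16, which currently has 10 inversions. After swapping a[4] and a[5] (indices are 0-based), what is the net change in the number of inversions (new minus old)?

-1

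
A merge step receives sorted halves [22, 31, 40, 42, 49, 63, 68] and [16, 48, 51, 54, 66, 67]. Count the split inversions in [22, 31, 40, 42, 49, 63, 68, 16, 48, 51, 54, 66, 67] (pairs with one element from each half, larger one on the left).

Count, for every r in R, how many entries of L exceed r:
r = 16: 22, 31, 40, 42, 49, 63, 68 → 7
r = 48: 49, 63, 68 → 3
r = 51: 63, 68 → 2
r = 54: 63, 68 → 2
r = 66: 68 → 1
r = 67: 68 → 1
Cross-inversions: 7 + 3 + 2 + 2 + 1 + 1 = 16

16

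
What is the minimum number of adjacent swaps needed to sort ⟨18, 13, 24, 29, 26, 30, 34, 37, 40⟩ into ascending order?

Minimum adjacent swaps = number of inversions (each swap of adjacent out-of-order elements removes one inversion and no swap can remove more).
Count inversions — for each element, later elements that are smaller:
18: 13 → 1
13: none → 0
24: none → 0
29: 26 → 1
26: none → 0
30: none → 0
34: none → 0
37: none → 0
40: none → 0
Total inversions: 1 + 0 + 0 + 1 + 0 + 0 + 0 + 0 + 0 = 2

2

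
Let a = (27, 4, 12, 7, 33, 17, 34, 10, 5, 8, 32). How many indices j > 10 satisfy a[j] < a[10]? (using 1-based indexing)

0

The element at index 10 is 8.
Elements after it: 32
None of them are smaller than 8.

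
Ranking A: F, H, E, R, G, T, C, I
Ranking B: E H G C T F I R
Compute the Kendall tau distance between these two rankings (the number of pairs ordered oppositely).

Assign each item its position (1..8) in the first ordering, then rewrite the second ordering as that position sequence:
positions: F→1, H→2, E→3, R→4, G→5, T→6, C→7, I→8
second ordering as positions: [3, 2, 5, 7, 6, 1, 8, 4]
Discordant pairs = inversions in this position sequence.
3: 2, 1 → 2
2: 1 → 1
5: 1, 4 → 2
7: 6, 1, 4 → 3
6: 1, 4 → 2
1: 0
8: 4 → 1
4: 0
Total: 2 + 1 + 2 + 3 + 2 + 0 + 1 + 0 = 11

There are 11 discordant pairs.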